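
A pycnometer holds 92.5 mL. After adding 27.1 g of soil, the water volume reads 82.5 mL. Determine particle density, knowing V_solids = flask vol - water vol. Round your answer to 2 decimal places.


Step 1: Volume of solids = flask volume - water volume with soil
Step 2: V_solids = 92.5 - 82.5 = 10.0 mL
Step 3: Particle density = mass / V_solids = 27.1 / 10.0 = 2.71 g/cm^3

2.71


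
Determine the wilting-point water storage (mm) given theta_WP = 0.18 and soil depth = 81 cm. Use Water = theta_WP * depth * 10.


Step 1: Water (mm) = theta_WP * depth * 10
Step 2: Water = 0.18 * 81 * 10
Step 3: Water = 145.8 mm

145.8


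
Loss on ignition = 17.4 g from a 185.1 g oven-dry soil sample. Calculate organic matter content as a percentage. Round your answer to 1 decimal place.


Step 1: OM% = 100 * LOI / sample mass
Step 2: OM = 100 * 17.4 / 185.1
Step 3: OM = 9.4%

9.4


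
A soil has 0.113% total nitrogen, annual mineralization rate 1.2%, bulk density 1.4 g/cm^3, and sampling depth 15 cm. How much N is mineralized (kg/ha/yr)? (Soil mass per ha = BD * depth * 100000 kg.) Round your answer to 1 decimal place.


Step 1: Soil mass per ha = BD * depth * 100000 = 1.4 * 15 * 100000 = 2100000 kg
Step 2: Total N pool = soil mass * N%/100 = 2100000 * 0.113/100 = 2373.0 kg/ha
Step 3: N mineralized = N pool * rate%/100 = 2373.0 * 1.2/100 = 28.5 kg/ha/yr

28.5


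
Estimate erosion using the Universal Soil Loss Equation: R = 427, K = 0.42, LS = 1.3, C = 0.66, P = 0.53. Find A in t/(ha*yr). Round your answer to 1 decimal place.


Step 1: A = R * K * LS * C * P
Step 2: R * K = 427 * 0.42 = 179.34
Step 3: (R*K) * LS = 179.34 * 1.3 = 233.142
Step 4: * C * P = 233.142 * 0.66 * 0.53 = 81.6
Step 5: A = 81.6 t/(ha*yr)

81.6


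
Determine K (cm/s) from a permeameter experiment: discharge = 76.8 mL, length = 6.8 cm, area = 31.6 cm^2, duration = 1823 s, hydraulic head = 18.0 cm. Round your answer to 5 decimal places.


Step 1: K = Q * L / (A * t * h)
Step 2: Numerator = 76.8 * 6.8 = 522.24
Step 3: Denominator = 31.6 * 1823 * 18.0 = 1036922.4
Step 4: K = 522.24 / 1036922.4 = 0.0005 cm/s

0.0005


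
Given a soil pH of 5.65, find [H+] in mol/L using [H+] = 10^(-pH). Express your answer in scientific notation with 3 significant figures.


Step 1: [H+] = 10^(-pH)
Step 2: [H+] = 10^(-5.65)
Step 3: [H+] = 2.24e-06 mol/L

2.24e-06


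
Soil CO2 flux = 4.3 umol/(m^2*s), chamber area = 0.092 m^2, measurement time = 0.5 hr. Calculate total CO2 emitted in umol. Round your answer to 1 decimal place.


Step 1: Convert time to seconds: 0.5 hr * 3600 = 1800.0 s
Step 2: Total = flux * area * time_s
Step 3: Total = 4.3 * 0.092 * 1800.0
Step 4: Total = 712.1 umol

712.1


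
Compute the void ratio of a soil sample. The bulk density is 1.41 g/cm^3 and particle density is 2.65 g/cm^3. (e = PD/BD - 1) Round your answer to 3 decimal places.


Step 1: e = PD / BD - 1
Step 2: e = 2.65 / 1.41 - 1
Step 3: e = 1.87943 - 1
Step 4: e = 0.879

0.879


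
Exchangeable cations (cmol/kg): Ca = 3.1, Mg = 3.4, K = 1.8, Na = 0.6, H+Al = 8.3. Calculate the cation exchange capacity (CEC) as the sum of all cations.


Step 1: CEC = Ca + Mg + K + Na + (H+Al)
Step 2: CEC = 3.1 + 3.4 + 1.8 + 0.6 + 8.3
Step 3: CEC = 17.2 cmol/kg

17.2


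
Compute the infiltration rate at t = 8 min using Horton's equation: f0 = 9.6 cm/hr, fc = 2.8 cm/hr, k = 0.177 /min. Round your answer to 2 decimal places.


Step 1: f = fc + (f0 - fc) * exp(-k * t)
Step 2: exp(-0.177 * 8) = 0.242683
Step 3: f = 2.8 + (9.6 - 2.8) * 0.242683
Step 4: f = 2.8 + 6.8 * 0.242683
Step 5: f = 4.45 cm/hr

4.45


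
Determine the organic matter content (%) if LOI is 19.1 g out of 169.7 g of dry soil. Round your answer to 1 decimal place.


Step 1: OM% = 100 * LOI / sample mass
Step 2: OM = 100 * 19.1 / 169.7
Step 3: OM = 11.3%

11.3


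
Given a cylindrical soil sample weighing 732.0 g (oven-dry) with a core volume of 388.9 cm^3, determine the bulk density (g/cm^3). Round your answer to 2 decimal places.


Step 1: Identify the formula: BD = dry mass / volume
Step 2: Substitute values: BD = 732.0 / 388.9
Step 3: BD = 1.88 g/cm^3

1.88


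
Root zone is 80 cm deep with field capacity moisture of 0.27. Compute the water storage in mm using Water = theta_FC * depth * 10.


Step 1: Water (mm) = theta_FC * depth (cm) * 10
Step 2: Water = 0.27 * 80 * 10
Step 3: Water = 216.0 mm

216.0


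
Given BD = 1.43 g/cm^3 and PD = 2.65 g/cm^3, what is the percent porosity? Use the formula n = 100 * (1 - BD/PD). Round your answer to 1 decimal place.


Step 1: Formula: n = 100 * (1 - BD / PD)
Step 2: n = 100 * (1 - 1.43 / 2.65)
Step 3: n = 100 * (1 - 0.53962)
Step 4: n = 46.0%

46.0


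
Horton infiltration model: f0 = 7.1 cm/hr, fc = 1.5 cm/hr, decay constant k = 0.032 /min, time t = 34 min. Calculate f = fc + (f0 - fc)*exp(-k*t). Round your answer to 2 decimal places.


Step 1: f = fc + (f0 - fc) * exp(-k * t)
Step 2: exp(-0.032 * 34) = 0.33689
Step 3: f = 1.5 + (7.1 - 1.5) * 0.33689
Step 4: f = 1.5 + 5.6 * 0.33689
Step 5: f = 3.39 cm/hr

3.39


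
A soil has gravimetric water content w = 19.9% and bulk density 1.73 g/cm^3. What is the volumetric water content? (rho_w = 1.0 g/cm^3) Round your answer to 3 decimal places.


Step 1: theta = (w / 100) * BD / rho_w
Step 2: theta = (19.9 / 100) * 1.73 / 1.0
Step 3: theta = 0.199 * 1.73
Step 4: theta = 0.344

0.344


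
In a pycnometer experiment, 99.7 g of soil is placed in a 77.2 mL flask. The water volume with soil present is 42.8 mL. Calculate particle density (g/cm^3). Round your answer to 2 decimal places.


Step 1: Volume of solids = flask volume - water volume with soil
Step 2: V_solids = 77.2 - 42.8 = 34.4 mL
Step 3: Particle density = mass / V_solids = 99.7 / 34.4 = 2.9 g/cm^3

2.9


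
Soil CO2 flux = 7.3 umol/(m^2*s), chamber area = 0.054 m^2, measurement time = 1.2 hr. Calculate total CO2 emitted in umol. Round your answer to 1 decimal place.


Step 1: Convert time to seconds: 1.2 hr * 3600 = 4320.0 s
Step 2: Total = flux * area * time_s
Step 3: Total = 7.3 * 0.054 * 4320.0
Step 4: Total = 1702.9 umol

1702.9


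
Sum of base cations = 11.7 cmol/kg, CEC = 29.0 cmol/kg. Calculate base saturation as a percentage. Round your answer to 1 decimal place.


Step 1: BS = 100 * (sum of bases) / CEC
Step 2: BS = 100 * 11.7 / 29.0
Step 3: BS = 40.3%

40.3


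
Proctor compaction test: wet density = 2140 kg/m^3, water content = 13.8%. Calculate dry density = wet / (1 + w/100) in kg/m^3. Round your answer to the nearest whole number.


Step 1: Dry density = wet density / (1 + w/100)
Step 2: Dry density = 2140 / (1 + 13.8/100)
Step 3: Dry density = 2140 / 1.138
Step 4: Dry density = 1880 kg/m^3

1880


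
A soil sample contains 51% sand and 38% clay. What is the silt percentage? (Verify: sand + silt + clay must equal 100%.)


Step 1: sand + silt + clay = 100%
Step 2: silt = 100 - sand - clay
Step 3: silt = 100 - 51 - 38
Step 4: silt = 11%

11


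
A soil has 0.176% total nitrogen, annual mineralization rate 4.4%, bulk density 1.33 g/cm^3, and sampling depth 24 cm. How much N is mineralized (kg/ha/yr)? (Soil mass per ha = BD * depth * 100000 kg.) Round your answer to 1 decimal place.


Step 1: Soil mass per ha = BD * depth * 100000 = 1.33 * 24 * 100000 = 3192000 kg
Step 2: Total N pool = soil mass * N%/100 = 3192000 * 0.176/100 = 5617.92 kg/ha
Step 3: N mineralized = N pool * rate%/100 = 5617.92 * 4.4/100 = 247.2 kg/ha/yr

247.2


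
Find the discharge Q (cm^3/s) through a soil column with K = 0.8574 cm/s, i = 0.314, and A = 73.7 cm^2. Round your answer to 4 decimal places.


Step 1: Apply Darcy's law: Q = K * i * A
Step 2: Q = 0.8574 * 0.314 * 73.7
Step 3: Q = 19.8418 cm^3/s

19.8418


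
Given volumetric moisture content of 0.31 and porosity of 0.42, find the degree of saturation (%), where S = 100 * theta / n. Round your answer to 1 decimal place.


Step 1: S = 100 * theta_v / n
Step 2: S = 100 * 0.31 / 0.42
Step 3: S = 73.8%

73.8


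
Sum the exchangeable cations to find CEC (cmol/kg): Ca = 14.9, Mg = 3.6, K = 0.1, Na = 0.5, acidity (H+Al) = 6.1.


Step 1: CEC = Ca + Mg + K + Na + (H+Al)
Step 2: CEC = 14.9 + 3.6 + 0.1 + 0.5 + 6.1
Step 3: CEC = 25.2 cmol/kg

25.2


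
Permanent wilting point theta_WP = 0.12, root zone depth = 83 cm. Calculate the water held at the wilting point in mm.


Step 1: Water (mm) = theta_WP * depth * 10
Step 2: Water = 0.12 * 83 * 10
Step 3: Water = 99.6 mm

99.6


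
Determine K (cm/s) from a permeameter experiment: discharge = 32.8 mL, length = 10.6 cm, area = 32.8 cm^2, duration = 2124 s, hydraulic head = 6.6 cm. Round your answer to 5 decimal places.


Step 1: K = Q * L / (A * t * h)
Step 2: Numerator = 32.8 * 10.6 = 347.68
Step 3: Denominator = 32.8 * 2124 * 6.6 = 459803.52
Step 4: K = 347.68 / 459803.52 = 0.00076 cm/s

0.00076


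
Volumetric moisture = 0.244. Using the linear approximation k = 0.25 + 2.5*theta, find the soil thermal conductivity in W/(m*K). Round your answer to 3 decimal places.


Step 1: k = 0.25 + 2.5 * theta
Step 2: k = 0.25 + 2.5 * 0.244
Step 3: k = 0.25 + 0.61
Step 4: k = 0.86 W/(m*K)

0.86


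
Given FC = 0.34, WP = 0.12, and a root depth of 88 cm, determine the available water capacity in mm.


Step 1: Available water = (FC - WP) * depth * 10
Step 2: AW = (0.34 - 0.12) * 88 * 10
Step 3: AW = 0.22 * 88 * 10
Step 4: AW = 193.6 mm

193.6


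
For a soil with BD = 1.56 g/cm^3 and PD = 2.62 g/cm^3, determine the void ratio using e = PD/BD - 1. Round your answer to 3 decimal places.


Step 1: e = PD / BD - 1
Step 2: e = 2.62 / 1.56 - 1
Step 3: e = 1.67949 - 1
Step 4: e = 0.679

0.679


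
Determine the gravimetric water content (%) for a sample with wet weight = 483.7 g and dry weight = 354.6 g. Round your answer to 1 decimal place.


Step 1: Water mass = wet - dry = 483.7 - 354.6 = 129.1 g
Step 2: w = 100 * water mass / dry mass
Step 3: w = 100 * 129.1 / 354.6 = 36.4%

36.4


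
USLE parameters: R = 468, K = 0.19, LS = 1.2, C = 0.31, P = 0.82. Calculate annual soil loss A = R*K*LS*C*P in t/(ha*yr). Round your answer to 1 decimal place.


Step 1: A = R * K * LS * C * P
Step 2: R * K = 468 * 0.19 = 88.92
Step 3: (R*K) * LS = 88.92 * 1.2 = 106.704
Step 4: * C * P = 106.704 * 0.31 * 0.82 = 27.1
Step 5: A = 27.1 t/(ha*yr)

27.1


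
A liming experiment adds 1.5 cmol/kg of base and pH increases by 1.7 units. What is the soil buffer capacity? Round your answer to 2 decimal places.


Step 1: BC = change in base / change in pH
Step 2: BC = 1.5 / 1.7
Step 3: BC = 0.88 cmol/(kg*pH unit)

0.88


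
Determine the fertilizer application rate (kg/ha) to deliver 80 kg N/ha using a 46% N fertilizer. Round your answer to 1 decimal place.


Step 1: Fertilizer rate = target N / (N content / 100)
Step 2: Rate = 80 / (46 / 100)
Step 3: Rate = 80 / 0.46
Step 4: Rate = 173.9 kg/ha

173.9


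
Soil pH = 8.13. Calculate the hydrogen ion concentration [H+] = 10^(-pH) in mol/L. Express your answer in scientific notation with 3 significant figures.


Step 1: [H+] = 10^(-pH)
Step 2: [H+] = 10^(-8.13)
Step 3: [H+] = 7.41e-09 mol/L

7.41e-09


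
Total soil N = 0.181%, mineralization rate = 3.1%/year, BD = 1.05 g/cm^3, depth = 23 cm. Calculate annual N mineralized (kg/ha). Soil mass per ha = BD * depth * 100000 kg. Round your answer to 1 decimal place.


Step 1: Soil mass per ha = BD * depth * 100000 = 1.05 * 23 * 100000 = 2415000 kg
Step 2: Total N pool = soil mass * N%/100 = 2415000 * 0.181/100 = 4371.15 kg/ha
Step 3: N mineralized = N pool * rate%/100 = 4371.15 * 3.1/100 = 135.5 kg/ha/yr

135.5


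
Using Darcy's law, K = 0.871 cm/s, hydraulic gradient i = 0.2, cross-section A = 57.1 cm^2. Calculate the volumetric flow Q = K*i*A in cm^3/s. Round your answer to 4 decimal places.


Step 1: Apply Darcy's law: Q = K * i * A
Step 2: Q = 0.871 * 0.2 * 57.1
Step 3: Q = 9.9468 cm^3/s

9.9468


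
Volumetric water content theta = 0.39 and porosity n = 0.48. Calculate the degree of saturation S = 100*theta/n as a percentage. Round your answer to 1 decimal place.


Step 1: S = 100 * theta_v / n
Step 2: S = 100 * 0.39 / 0.48
Step 3: S = 81.3%

81.3


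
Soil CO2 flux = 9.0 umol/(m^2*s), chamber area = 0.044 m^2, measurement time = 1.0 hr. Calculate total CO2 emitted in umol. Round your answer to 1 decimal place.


Step 1: Convert time to seconds: 1.0 hr * 3600 = 3600.0 s
Step 2: Total = flux * area * time_s
Step 3: Total = 9.0 * 0.044 * 3600.0
Step 4: Total = 1425.6 umol

1425.6


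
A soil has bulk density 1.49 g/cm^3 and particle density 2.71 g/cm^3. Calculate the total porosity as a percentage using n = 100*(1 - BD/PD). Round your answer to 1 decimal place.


Step 1: Formula: n = 100 * (1 - BD / PD)
Step 2: n = 100 * (1 - 1.49 / 2.71)
Step 3: n = 100 * (1 - 0.54982)
Step 4: n = 45.0%

45.0


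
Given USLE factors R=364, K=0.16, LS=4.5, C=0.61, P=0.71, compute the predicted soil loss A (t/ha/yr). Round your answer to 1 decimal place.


Step 1: A = R * K * LS * C * P
Step 2: R * K = 364 * 0.16 = 58.24
Step 3: (R*K) * LS = 58.24 * 4.5 = 262.08
Step 4: * C * P = 262.08 * 0.61 * 0.71 = 113.5
Step 5: A = 113.5 t/(ha*yr)

113.5


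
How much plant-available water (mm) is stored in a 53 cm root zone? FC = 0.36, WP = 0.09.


Step 1: Available water = (FC - WP) * depth * 10
Step 2: AW = (0.36 - 0.09) * 53 * 10
Step 3: AW = 0.27 * 53 * 10
Step 4: AW = 143.1 mm

143.1


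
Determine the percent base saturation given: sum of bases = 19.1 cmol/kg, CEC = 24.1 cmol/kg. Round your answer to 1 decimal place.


Step 1: BS = 100 * (sum of bases) / CEC
Step 2: BS = 100 * 19.1 / 24.1
Step 3: BS = 79.3%

79.3


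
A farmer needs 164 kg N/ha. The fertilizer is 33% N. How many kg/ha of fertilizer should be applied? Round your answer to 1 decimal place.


Step 1: Fertilizer rate = target N / (N content / 100)
Step 2: Rate = 164 / (33 / 100)
Step 3: Rate = 164 / 0.33
Step 4: Rate = 497.0 kg/ha

497.0


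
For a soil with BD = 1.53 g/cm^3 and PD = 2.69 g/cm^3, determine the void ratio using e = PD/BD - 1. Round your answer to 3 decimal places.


Step 1: e = PD / BD - 1
Step 2: e = 2.69 / 1.53 - 1
Step 3: e = 1.75817 - 1
Step 4: e = 0.758

0.758


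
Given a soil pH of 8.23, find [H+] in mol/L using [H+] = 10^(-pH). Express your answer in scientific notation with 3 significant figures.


Step 1: [H+] = 10^(-pH)
Step 2: [H+] = 10^(-8.23)
Step 3: [H+] = 5.89e-09 mol/L

5.89e-09


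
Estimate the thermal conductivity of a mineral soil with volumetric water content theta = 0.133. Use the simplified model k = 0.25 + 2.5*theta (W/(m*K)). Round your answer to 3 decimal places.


Step 1: k = 0.25 + 2.5 * theta
Step 2: k = 0.25 + 2.5 * 0.133
Step 3: k = 0.25 + 0.333
Step 4: k = 0.583 W/(m*K)

0.583


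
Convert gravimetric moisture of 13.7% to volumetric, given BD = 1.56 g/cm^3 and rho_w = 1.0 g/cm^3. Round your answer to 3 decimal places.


Step 1: theta = (w / 100) * BD / rho_w
Step 2: theta = (13.7 / 100) * 1.56 / 1.0
Step 3: theta = 0.137 * 1.56
Step 4: theta = 0.214

0.214


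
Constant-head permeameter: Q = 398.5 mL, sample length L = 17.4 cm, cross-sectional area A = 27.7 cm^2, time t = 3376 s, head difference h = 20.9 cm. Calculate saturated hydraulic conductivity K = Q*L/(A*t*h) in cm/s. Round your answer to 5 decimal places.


Step 1: K = Q * L / (A * t * h)
Step 2: Numerator = 398.5 * 17.4 = 6933.9
Step 3: Denominator = 27.7 * 3376 * 20.9 = 1954467.68
Step 4: K = 6933.9 / 1954467.68 = 0.00355 cm/s

0.00355


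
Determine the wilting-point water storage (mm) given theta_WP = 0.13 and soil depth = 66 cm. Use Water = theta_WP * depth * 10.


Step 1: Water (mm) = theta_WP * depth * 10
Step 2: Water = 0.13 * 66 * 10
Step 3: Water = 85.8 mm

85.8


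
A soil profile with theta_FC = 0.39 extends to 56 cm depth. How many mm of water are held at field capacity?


Step 1: Water (mm) = theta_FC * depth (cm) * 10
Step 2: Water = 0.39 * 56 * 10
Step 3: Water = 218.4 mm

218.4


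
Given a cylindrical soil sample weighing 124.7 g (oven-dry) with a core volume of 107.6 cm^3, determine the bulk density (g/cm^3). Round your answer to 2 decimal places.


Step 1: Identify the formula: BD = dry mass / volume
Step 2: Substitute values: BD = 124.7 / 107.6
Step 3: BD = 1.16 g/cm^3

1.16


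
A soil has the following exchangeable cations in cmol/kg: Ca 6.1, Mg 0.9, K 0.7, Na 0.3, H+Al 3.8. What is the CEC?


Step 1: CEC = Ca + Mg + K + Na + (H+Al)
Step 2: CEC = 6.1 + 0.9 + 0.7 + 0.3 + 3.8
Step 3: CEC = 11.8 cmol/kg

11.8


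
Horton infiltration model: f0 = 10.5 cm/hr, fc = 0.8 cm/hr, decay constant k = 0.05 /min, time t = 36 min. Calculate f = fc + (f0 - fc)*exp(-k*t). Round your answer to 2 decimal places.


Step 1: f = fc + (f0 - fc) * exp(-k * t)
Step 2: exp(-0.05 * 36) = 0.165299
Step 3: f = 0.8 + (10.5 - 0.8) * 0.165299
Step 4: f = 0.8 + 9.7 * 0.165299
Step 5: f = 2.4 cm/hr

2.4


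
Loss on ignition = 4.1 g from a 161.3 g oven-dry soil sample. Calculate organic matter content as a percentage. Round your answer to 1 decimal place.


Step 1: OM% = 100 * LOI / sample mass
Step 2: OM = 100 * 4.1 / 161.3
Step 3: OM = 2.5%

2.5


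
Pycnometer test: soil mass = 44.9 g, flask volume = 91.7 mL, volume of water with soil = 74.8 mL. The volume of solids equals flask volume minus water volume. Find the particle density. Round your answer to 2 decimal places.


Step 1: Volume of solids = flask volume - water volume with soil
Step 2: V_solids = 91.7 - 74.8 = 16.9 mL
Step 3: Particle density = mass / V_solids = 44.9 / 16.9 = 2.66 g/cm^3

2.66


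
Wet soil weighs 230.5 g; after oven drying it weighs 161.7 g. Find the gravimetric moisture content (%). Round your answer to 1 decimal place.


Step 1: Water mass = wet - dry = 230.5 - 161.7 = 68.8 g
Step 2: w = 100 * water mass / dry mass
Step 3: w = 100 * 68.8 / 161.7 = 42.5%

42.5


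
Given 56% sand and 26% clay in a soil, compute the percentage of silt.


Step 1: sand + silt + clay = 100%
Step 2: silt = 100 - sand - clay
Step 3: silt = 100 - 56 - 26
Step 4: silt = 18%

18


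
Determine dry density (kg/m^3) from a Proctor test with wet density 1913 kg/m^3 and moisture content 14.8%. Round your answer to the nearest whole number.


Step 1: Dry density = wet density / (1 + w/100)
Step 2: Dry density = 1913 / (1 + 14.8/100)
Step 3: Dry density = 1913 / 1.148
Step 4: Dry density = 1666 kg/m^3

1666


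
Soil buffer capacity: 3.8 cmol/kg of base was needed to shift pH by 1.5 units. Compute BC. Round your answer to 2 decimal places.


Step 1: BC = change in base / change in pH
Step 2: BC = 3.8 / 1.5
Step 3: BC = 2.53 cmol/(kg*pH unit)

2.53


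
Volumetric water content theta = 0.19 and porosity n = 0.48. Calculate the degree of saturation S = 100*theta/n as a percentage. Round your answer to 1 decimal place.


Step 1: S = 100 * theta_v / n
Step 2: S = 100 * 0.19 / 0.48
Step 3: S = 39.6%

39.6


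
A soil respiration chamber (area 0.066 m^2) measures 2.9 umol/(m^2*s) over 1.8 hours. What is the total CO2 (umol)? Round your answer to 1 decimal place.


Step 1: Convert time to seconds: 1.8 hr * 3600 = 6480.0 s
Step 2: Total = flux * area * time_s
Step 3: Total = 2.9 * 0.066 * 6480.0
Step 4: Total = 1240.3 umol

1240.3


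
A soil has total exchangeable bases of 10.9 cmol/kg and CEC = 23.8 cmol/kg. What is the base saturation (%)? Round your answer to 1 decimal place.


Step 1: BS = 100 * (sum of bases) / CEC
Step 2: BS = 100 * 10.9 / 23.8
Step 3: BS = 45.8%

45.8


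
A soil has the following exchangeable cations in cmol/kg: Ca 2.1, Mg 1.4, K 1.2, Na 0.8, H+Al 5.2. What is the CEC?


Step 1: CEC = Ca + Mg + K + Na + (H+Al)
Step 2: CEC = 2.1 + 1.4 + 1.2 + 0.8 + 5.2
Step 3: CEC = 10.7 cmol/kg

10.7


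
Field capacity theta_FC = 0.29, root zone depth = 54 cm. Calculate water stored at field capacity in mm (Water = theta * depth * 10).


Step 1: Water (mm) = theta_FC * depth (cm) * 10
Step 2: Water = 0.29 * 54 * 10
Step 3: Water = 156.6 mm

156.6


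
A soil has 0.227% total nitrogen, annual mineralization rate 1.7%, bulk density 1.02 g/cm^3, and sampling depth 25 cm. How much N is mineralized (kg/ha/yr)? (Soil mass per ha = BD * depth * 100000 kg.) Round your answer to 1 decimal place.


Step 1: Soil mass per ha = BD * depth * 100000 = 1.02 * 25 * 100000 = 2550000 kg
Step 2: Total N pool = soil mass * N%/100 = 2550000 * 0.227/100 = 5788.5 kg/ha
Step 3: N mineralized = N pool * rate%/100 = 5788.5 * 1.7/100 = 98.4 kg/ha/yr

98.4


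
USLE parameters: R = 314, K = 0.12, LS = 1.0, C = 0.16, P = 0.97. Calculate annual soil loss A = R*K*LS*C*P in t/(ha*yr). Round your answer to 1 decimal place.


Step 1: A = R * K * LS * C * P
Step 2: R * K = 314 * 0.12 = 37.68
Step 3: (R*K) * LS = 37.68 * 1.0 = 37.68
Step 4: * C * P = 37.68 * 0.16 * 0.97 = 5.8
Step 5: A = 5.8 t/(ha*yr)

5.8


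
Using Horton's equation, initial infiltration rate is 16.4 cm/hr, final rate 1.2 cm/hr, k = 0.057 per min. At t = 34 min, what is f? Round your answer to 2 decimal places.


Step 1: f = fc + (f0 - fc) * exp(-k * t)
Step 2: exp(-0.057 * 34) = 0.143992
Step 3: f = 1.2 + (16.4 - 1.2) * 0.143992
Step 4: f = 1.2 + 15.2 * 0.143992
Step 5: f = 3.39 cm/hr

3.39


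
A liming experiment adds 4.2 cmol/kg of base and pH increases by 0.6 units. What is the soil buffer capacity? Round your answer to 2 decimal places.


Step 1: BC = change in base / change in pH
Step 2: BC = 4.2 / 0.6
Step 3: BC = 7.0 cmol/(kg*pH unit)

7.0


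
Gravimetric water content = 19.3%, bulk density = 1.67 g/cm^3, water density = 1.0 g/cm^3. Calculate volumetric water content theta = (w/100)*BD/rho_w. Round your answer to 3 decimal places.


Step 1: theta = (w / 100) * BD / rho_w
Step 2: theta = (19.3 / 100) * 1.67 / 1.0
Step 3: theta = 0.193 * 1.67
Step 4: theta = 0.322

0.322


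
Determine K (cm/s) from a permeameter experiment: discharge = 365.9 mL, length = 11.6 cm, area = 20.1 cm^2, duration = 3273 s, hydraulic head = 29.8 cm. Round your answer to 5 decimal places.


Step 1: K = Q * L / (A * t * h)
Step 2: Numerator = 365.9 * 11.6 = 4244.44
Step 3: Denominator = 20.1 * 3273 * 29.8 = 1960461.54
Step 4: K = 4244.44 / 1960461.54 = 0.00217 cm/s

0.00217


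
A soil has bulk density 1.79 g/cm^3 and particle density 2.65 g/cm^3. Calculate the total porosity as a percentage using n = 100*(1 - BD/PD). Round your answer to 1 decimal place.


Step 1: Formula: n = 100 * (1 - BD / PD)
Step 2: n = 100 * (1 - 1.79 / 2.65)
Step 3: n = 100 * (1 - 0.67547)
Step 4: n = 32.5%

32.5


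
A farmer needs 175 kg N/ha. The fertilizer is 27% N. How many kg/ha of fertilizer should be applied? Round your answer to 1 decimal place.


Step 1: Fertilizer rate = target N / (N content / 100)
Step 2: Rate = 175 / (27 / 100)
Step 3: Rate = 175 / 0.27
Step 4: Rate = 648.1 kg/ha

648.1


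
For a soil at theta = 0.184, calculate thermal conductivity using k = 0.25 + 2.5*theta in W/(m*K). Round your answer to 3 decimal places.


Step 1: k = 0.25 + 2.5 * theta
Step 2: k = 0.25 + 2.5 * 0.184
Step 3: k = 0.25 + 0.46
Step 4: k = 0.71 W/(m*K)

0.71


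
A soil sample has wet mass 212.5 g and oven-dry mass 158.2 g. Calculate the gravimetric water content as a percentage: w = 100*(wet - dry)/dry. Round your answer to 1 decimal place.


Step 1: Water mass = wet - dry = 212.5 - 158.2 = 54.3 g
Step 2: w = 100 * water mass / dry mass
Step 3: w = 100 * 54.3 / 158.2 = 34.3%

34.3


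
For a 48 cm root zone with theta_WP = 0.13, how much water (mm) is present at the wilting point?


Step 1: Water (mm) = theta_WP * depth * 10
Step 2: Water = 0.13 * 48 * 10
Step 3: Water = 62.4 mm

62.4


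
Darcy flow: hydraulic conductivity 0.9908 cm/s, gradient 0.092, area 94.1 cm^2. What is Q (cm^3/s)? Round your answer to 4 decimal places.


Step 1: Apply Darcy's law: Q = K * i * A
Step 2: Q = 0.9908 * 0.092 * 94.1
Step 3: Q = 8.5776 cm^3/s

8.5776


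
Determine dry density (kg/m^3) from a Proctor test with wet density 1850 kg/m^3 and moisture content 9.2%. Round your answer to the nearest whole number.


Step 1: Dry density = wet density / (1 + w/100)
Step 2: Dry density = 1850 / (1 + 9.2/100)
Step 3: Dry density = 1850 / 1.092
Step 4: Dry density = 1694 kg/m^3

1694


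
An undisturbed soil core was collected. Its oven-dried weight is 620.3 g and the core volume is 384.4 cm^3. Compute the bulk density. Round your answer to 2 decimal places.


Step 1: Identify the formula: BD = dry mass / volume
Step 2: Substitute values: BD = 620.3 / 384.4
Step 3: BD = 1.61 g/cm^3

1.61


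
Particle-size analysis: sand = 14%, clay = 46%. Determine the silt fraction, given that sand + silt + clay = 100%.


Step 1: sand + silt + clay = 100%
Step 2: silt = 100 - sand - clay
Step 3: silt = 100 - 14 - 46
Step 4: silt = 40%

40


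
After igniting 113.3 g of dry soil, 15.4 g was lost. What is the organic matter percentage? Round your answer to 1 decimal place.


Step 1: OM% = 100 * LOI / sample mass
Step 2: OM = 100 * 15.4 / 113.3
Step 3: OM = 13.6%

13.6


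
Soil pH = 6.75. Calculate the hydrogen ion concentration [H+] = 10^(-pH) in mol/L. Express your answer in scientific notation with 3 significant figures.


Step 1: [H+] = 10^(-pH)
Step 2: [H+] = 10^(-6.75)
Step 3: [H+] = 1.78e-07 mol/L

1.78e-07


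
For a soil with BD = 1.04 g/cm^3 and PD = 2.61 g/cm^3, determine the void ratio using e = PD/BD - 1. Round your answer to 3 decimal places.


Step 1: e = PD / BD - 1
Step 2: e = 2.61 / 1.04 - 1
Step 3: e = 2.50962 - 1
Step 4: e = 1.51

1.51


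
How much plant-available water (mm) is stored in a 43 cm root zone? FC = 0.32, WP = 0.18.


Step 1: Available water = (FC - WP) * depth * 10
Step 2: AW = (0.32 - 0.18) * 43 * 10
Step 3: AW = 0.14 * 43 * 10
Step 4: AW = 60.2 mm

60.2


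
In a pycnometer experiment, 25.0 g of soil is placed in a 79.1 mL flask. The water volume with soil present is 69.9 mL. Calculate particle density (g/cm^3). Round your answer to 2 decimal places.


Step 1: Volume of solids = flask volume - water volume with soil
Step 2: V_solids = 79.1 - 69.9 = 9.2 mL
Step 3: Particle density = mass / V_solids = 25.0 / 9.2 = 2.72 g/cm^3

2.72


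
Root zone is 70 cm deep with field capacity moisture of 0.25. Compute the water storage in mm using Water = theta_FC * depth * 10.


Step 1: Water (mm) = theta_FC * depth (cm) * 10
Step 2: Water = 0.25 * 70 * 10
Step 3: Water = 175.0 mm

175.0


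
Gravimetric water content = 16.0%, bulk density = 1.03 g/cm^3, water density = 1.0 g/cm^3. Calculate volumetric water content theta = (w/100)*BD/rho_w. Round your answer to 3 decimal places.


Step 1: theta = (w / 100) * BD / rho_w
Step 2: theta = (16.0 / 100) * 1.03 / 1.0
Step 3: theta = 0.16 * 1.03
Step 4: theta = 0.165

0.165


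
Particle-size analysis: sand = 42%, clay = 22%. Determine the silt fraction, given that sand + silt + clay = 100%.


Step 1: sand + silt + clay = 100%
Step 2: silt = 100 - sand - clay
Step 3: silt = 100 - 42 - 22
Step 4: silt = 36%

36


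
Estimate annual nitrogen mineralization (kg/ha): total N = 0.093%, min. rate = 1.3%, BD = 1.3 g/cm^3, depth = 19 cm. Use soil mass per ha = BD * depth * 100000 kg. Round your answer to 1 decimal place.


Step 1: Soil mass per ha = BD * depth * 100000 = 1.3 * 19 * 100000 = 2470000 kg
Step 2: Total N pool = soil mass * N%/100 = 2470000 * 0.093/100 = 2297.1 kg/ha
Step 3: N mineralized = N pool * rate%/100 = 2297.1 * 1.3/100 = 29.9 kg/ha/yr

29.9


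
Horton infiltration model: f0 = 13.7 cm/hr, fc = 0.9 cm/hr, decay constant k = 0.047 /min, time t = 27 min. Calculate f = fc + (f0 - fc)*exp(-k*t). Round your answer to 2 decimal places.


Step 1: f = fc + (f0 - fc) * exp(-k * t)
Step 2: exp(-0.047 * 27) = 0.281113
Step 3: f = 0.9 + (13.7 - 0.9) * 0.281113
Step 4: f = 0.9 + 12.8 * 0.281113
Step 5: f = 4.5 cm/hr

4.5


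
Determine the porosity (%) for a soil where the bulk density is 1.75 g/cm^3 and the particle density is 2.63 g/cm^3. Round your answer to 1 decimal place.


Step 1: Formula: n = 100 * (1 - BD / PD)
Step 2: n = 100 * (1 - 1.75 / 2.63)
Step 3: n = 100 * (1 - 0.6654)
Step 4: n = 33.5%

33.5


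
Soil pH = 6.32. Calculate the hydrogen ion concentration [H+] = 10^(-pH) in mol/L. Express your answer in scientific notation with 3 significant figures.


Step 1: [H+] = 10^(-pH)
Step 2: [H+] = 10^(-6.32)
Step 3: [H+] = 4.79e-07 mol/L

4.79e-07


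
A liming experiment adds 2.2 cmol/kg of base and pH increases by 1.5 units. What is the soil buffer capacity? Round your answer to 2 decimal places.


Step 1: BC = change in base / change in pH
Step 2: BC = 2.2 / 1.5
Step 3: BC = 1.47 cmol/(kg*pH unit)

1.47


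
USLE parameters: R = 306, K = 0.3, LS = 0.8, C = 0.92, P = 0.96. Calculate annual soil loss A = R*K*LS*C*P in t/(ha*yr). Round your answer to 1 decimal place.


Step 1: A = R * K * LS * C * P
Step 2: R * K = 306 * 0.3 = 91.8
Step 3: (R*K) * LS = 91.8 * 0.8 = 73.44
Step 4: * C * P = 73.44 * 0.92 * 0.96 = 64.9
Step 5: A = 64.9 t/(ha*yr)

64.9


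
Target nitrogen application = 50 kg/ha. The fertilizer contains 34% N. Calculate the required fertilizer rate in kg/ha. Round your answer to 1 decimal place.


Step 1: Fertilizer rate = target N / (N content / 100)
Step 2: Rate = 50 / (34 / 100)
Step 3: Rate = 50 / 0.34
Step 4: Rate = 147.1 kg/ha

147.1


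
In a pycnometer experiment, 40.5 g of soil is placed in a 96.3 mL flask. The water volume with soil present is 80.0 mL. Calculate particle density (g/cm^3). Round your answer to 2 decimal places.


Step 1: Volume of solids = flask volume - water volume with soil
Step 2: V_solids = 96.3 - 80.0 = 16.3 mL
Step 3: Particle density = mass / V_solids = 40.5 / 16.3 = 2.48 g/cm^3

2.48


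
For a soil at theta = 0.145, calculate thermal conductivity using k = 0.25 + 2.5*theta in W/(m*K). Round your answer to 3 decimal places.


Step 1: k = 0.25 + 2.5 * theta
Step 2: k = 0.25 + 2.5 * 0.145
Step 3: k = 0.25 + 0.363
Step 4: k = 0.613 W/(m*K)

0.613


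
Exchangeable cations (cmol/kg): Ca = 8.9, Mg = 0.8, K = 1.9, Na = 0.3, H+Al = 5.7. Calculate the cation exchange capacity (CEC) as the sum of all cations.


Step 1: CEC = Ca + Mg + K + Na + (H+Al)
Step 2: CEC = 8.9 + 0.8 + 1.9 + 0.3 + 5.7
Step 3: CEC = 17.6 cmol/kg

17.6


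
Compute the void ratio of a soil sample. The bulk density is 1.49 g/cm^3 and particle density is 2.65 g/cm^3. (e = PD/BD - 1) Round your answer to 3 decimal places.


Step 1: e = PD / BD - 1
Step 2: e = 2.65 / 1.49 - 1
Step 3: e = 1.77852 - 1
Step 4: e = 0.779

0.779


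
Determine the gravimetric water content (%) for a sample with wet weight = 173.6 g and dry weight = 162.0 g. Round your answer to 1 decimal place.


Step 1: Water mass = wet - dry = 173.6 - 162.0 = 11.6 g
Step 2: w = 100 * water mass / dry mass
Step 3: w = 100 * 11.6 / 162.0 = 7.2%

7.2


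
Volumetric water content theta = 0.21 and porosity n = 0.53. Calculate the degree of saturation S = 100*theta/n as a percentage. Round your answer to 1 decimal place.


Step 1: S = 100 * theta_v / n
Step 2: S = 100 * 0.21 / 0.53
Step 3: S = 39.6%

39.6


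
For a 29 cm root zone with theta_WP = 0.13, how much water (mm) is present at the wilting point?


Step 1: Water (mm) = theta_WP * depth * 10
Step 2: Water = 0.13 * 29 * 10
Step 3: Water = 37.7 mm

37.7


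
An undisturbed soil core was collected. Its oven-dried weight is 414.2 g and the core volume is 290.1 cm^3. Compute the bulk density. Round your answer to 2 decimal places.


Step 1: Identify the formula: BD = dry mass / volume
Step 2: Substitute values: BD = 414.2 / 290.1
Step 3: BD = 1.43 g/cm^3

1.43


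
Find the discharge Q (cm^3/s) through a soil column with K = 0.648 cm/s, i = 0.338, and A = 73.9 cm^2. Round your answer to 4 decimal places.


Step 1: Apply Darcy's law: Q = K * i * A
Step 2: Q = 0.648 * 0.338 * 73.9
Step 3: Q = 16.1859 cm^3/s

16.1859


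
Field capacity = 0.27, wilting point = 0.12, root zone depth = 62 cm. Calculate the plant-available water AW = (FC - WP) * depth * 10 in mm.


Step 1: Available water = (FC - WP) * depth * 10
Step 2: AW = (0.27 - 0.12) * 62 * 10
Step 3: AW = 0.15 * 62 * 10
Step 4: AW = 93.0 mm

93.0


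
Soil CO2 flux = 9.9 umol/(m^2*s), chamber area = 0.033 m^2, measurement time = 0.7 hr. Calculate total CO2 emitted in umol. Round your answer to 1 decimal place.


Step 1: Convert time to seconds: 0.7 hr * 3600 = 2520.0 s
Step 2: Total = flux * area * time_s
Step 3: Total = 9.9 * 0.033 * 2520.0
Step 4: Total = 823.3 umol

823.3


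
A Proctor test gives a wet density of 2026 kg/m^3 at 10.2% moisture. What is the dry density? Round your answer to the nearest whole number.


Step 1: Dry density = wet density / (1 + w/100)
Step 2: Dry density = 2026 / (1 + 10.2/100)
Step 3: Dry density = 2026 / 1.102
Step 4: Dry density = 1838 kg/m^3

1838


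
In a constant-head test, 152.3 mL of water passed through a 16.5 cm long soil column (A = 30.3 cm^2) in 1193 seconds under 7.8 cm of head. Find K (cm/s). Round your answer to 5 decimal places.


Step 1: K = Q * L / (A * t * h)
Step 2: Numerator = 152.3 * 16.5 = 2512.95
Step 3: Denominator = 30.3 * 1193 * 7.8 = 281953.62
Step 4: K = 2512.95 / 281953.62 = 0.00891 cm/s

0.00891


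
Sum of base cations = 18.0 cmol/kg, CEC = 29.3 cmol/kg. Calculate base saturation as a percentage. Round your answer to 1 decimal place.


Step 1: BS = 100 * (sum of bases) / CEC
Step 2: BS = 100 * 18.0 / 29.3
Step 3: BS = 61.4%

61.4


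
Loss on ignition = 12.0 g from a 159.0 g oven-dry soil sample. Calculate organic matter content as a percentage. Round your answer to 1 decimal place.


Step 1: OM% = 100 * LOI / sample mass
Step 2: OM = 100 * 12.0 / 159.0
Step 3: OM = 7.5%

7.5


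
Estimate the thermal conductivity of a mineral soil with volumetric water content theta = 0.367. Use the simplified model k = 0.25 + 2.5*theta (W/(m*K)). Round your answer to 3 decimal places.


Step 1: k = 0.25 + 2.5 * theta
Step 2: k = 0.25 + 2.5 * 0.367
Step 3: k = 0.25 + 0.918
Step 4: k = 1.168 W/(m*K)

1.168


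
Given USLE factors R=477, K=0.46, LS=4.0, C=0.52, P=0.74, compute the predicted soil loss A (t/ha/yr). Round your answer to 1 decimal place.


Step 1: A = R * K * LS * C * P
Step 2: R * K = 477 * 0.46 = 219.42
Step 3: (R*K) * LS = 219.42 * 4.0 = 877.68
Step 4: * C * P = 877.68 * 0.52 * 0.74 = 337.7
Step 5: A = 337.7 t/(ha*yr)

337.7


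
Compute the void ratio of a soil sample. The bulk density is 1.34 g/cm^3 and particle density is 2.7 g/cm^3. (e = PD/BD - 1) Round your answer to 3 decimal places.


Step 1: e = PD / BD - 1
Step 2: e = 2.7 / 1.34 - 1
Step 3: e = 2.01493 - 1
Step 4: e = 1.015

1.015


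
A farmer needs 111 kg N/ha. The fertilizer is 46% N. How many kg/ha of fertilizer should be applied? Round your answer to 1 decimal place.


Step 1: Fertilizer rate = target N / (N content / 100)
Step 2: Rate = 111 / (46 / 100)
Step 3: Rate = 111 / 0.46
Step 4: Rate = 241.3 kg/ha

241.3


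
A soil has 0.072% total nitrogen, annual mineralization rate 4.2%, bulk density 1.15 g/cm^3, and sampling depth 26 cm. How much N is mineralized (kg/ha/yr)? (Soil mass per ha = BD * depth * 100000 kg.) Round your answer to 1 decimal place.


Step 1: Soil mass per ha = BD * depth * 100000 = 1.15 * 26 * 100000 = 2990000 kg
Step 2: Total N pool = soil mass * N%/100 = 2990000 * 0.072/100 = 2152.8 kg/ha
Step 3: N mineralized = N pool * rate%/100 = 2152.8 * 4.2/100 = 90.4 kg/ha/yr

90.4


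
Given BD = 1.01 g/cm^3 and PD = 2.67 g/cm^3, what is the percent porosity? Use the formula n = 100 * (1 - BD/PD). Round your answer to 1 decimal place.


Step 1: Formula: n = 100 * (1 - BD / PD)
Step 2: n = 100 * (1 - 1.01 / 2.67)
Step 3: n = 100 * (1 - 0.37828)
Step 4: n = 62.2%

62.2


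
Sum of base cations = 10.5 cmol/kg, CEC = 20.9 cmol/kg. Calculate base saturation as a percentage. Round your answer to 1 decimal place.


Step 1: BS = 100 * (sum of bases) / CEC
Step 2: BS = 100 * 10.5 / 20.9
Step 3: BS = 50.2%

50.2


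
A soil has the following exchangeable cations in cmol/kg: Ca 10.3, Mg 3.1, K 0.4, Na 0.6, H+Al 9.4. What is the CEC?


Step 1: CEC = Ca + Mg + K + Na + (H+Al)
Step 2: CEC = 10.3 + 3.1 + 0.4 + 0.6 + 9.4
Step 3: CEC = 23.8 cmol/kg

23.8


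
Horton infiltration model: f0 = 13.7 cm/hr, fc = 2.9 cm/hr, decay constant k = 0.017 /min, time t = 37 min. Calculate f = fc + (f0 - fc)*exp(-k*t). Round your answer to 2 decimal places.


Step 1: f = fc + (f0 - fc) * exp(-k * t)
Step 2: exp(-0.017 * 37) = 0.533125
Step 3: f = 2.9 + (13.7 - 2.9) * 0.533125
Step 4: f = 2.9 + 10.8 * 0.533125
Step 5: f = 8.66 cm/hr

8.66


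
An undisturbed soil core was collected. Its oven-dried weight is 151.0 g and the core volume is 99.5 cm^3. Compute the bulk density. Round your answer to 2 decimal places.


Step 1: Identify the formula: BD = dry mass / volume
Step 2: Substitute values: BD = 151.0 / 99.5
Step 3: BD = 1.52 g/cm^3

1.52


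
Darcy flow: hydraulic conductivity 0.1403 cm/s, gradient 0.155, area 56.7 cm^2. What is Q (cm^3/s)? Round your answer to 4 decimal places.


Step 1: Apply Darcy's law: Q = K * i * A
Step 2: Q = 0.1403 * 0.155 * 56.7
Step 3: Q = 1.233 cm^3/s

1.233


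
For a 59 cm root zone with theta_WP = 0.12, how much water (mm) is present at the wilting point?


Step 1: Water (mm) = theta_WP * depth * 10
Step 2: Water = 0.12 * 59 * 10
Step 3: Water = 70.8 mm

70.8


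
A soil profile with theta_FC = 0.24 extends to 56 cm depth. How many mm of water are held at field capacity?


Step 1: Water (mm) = theta_FC * depth (cm) * 10
Step 2: Water = 0.24 * 56 * 10
Step 3: Water = 134.4 mm

134.4


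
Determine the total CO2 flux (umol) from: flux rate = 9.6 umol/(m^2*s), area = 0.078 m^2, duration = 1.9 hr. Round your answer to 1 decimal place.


Step 1: Convert time to seconds: 1.9 hr * 3600 = 6840.0 s
Step 2: Total = flux * area * time_s
Step 3: Total = 9.6 * 0.078 * 6840.0
Step 4: Total = 5121.8 umol

5121.8


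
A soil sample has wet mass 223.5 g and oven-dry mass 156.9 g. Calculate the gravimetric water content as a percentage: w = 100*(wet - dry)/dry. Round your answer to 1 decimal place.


Step 1: Water mass = wet - dry = 223.5 - 156.9 = 66.6 g
Step 2: w = 100 * water mass / dry mass
Step 3: w = 100 * 66.6 / 156.9 = 42.4%

42.4


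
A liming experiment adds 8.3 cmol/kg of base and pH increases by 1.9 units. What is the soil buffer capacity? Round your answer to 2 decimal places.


Step 1: BC = change in base / change in pH
Step 2: BC = 8.3 / 1.9
Step 3: BC = 4.37 cmol/(kg*pH unit)

4.37


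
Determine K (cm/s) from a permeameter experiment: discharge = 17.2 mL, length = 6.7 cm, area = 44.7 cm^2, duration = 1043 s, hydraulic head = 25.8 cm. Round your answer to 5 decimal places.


Step 1: K = Q * L / (A * t * h)
Step 2: Numerator = 17.2 * 6.7 = 115.24
Step 3: Denominator = 44.7 * 1043 * 25.8 = 1202850.18
Step 4: K = 115.24 / 1202850.18 = 0.0001 cm/s

0.0001


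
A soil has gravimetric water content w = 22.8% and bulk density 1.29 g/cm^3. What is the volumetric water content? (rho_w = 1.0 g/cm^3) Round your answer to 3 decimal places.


Step 1: theta = (w / 100) * BD / rho_w
Step 2: theta = (22.8 / 100) * 1.29 / 1.0
Step 3: theta = 0.228 * 1.29
Step 4: theta = 0.294

0.294


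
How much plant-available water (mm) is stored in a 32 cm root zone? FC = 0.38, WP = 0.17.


Step 1: Available water = (FC - WP) * depth * 10
Step 2: AW = (0.38 - 0.17) * 32 * 10
Step 3: AW = 0.21 * 32 * 10
Step 4: AW = 67.2 mm

67.2


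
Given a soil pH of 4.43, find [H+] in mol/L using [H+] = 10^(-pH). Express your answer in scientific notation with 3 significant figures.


Step 1: [H+] = 10^(-pH)
Step 2: [H+] = 10^(-4.43)
Step 3: [H+] = 3.72e-05 mol/L

3.72e-05


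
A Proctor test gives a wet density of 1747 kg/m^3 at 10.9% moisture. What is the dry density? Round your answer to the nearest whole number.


Step 1: Dry density = wet density / (1 + w/100)
Step 2: Dry density = 1747 / (1 + 10.9/100)
Step 3: Dry density = 1747 / 1.109
Step 4: Dry density = 1575 kg/m^3

1575
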